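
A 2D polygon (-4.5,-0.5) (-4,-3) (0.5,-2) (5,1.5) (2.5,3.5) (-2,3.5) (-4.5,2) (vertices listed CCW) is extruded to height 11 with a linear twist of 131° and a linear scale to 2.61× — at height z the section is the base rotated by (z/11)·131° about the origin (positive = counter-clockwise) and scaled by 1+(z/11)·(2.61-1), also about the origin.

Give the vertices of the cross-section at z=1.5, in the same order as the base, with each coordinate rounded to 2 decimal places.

Cross-section at z=1.5: (-5.04,-2.26) (-3.52,-4.98) (1.33,-2.13) (5.24,3.61) (1.59,5.00) (-3.63,3.31) (-5.97,0.64)

t = z/height = 1.5/11 = 0.136364
s = 1 + (scale-1)·z/height = 1 + (2.61-1)·1.5/11 = 1.219545
θ = twist·z/height = 131°·1.5/11 = 17.8636° = 0.311779 rad
cos θ = 0.951789, sin θ = 0.306753 (intermediates below are computed at full precision and shown rounded to 5 d.p.)
v1: (-4.5,-0.5) → rotate → (-4.12968,-1.85628) → ×s → (-5.03633,-2.26382) → (-5.04,-2.26)
v2: (-4,-3) → rotate → (-2.88690,-4.08238) → ×s → (-3.52070,-4.97865) → (-3.52,-4.98)
v3: (0.5,-2) → rotate → (1.08940,-1.75020) → ×s → (1.32857,-2.13445) → (1.33,-2.13)
v4: (5,1.5) → rotate → (4.29882,2.96145) → ×s → (5.24260,3.61162) → (5.24,3.61)
v5: (2.5,3.5) → rotate → (1.30584,4.09814) → ×s → (1.59253,4.99787) → (1.59,5.00)
v6: (-2,3.5) → rotate → (-2.97721,2.71776) → ×s → (-3.63085,3.31443) → (-3.63,3.31)
v7: (-4.5,2) → rotate → (-4.89656,0.52319) → ×s → (-5.97157,0.63806) → (-5.97,0.64)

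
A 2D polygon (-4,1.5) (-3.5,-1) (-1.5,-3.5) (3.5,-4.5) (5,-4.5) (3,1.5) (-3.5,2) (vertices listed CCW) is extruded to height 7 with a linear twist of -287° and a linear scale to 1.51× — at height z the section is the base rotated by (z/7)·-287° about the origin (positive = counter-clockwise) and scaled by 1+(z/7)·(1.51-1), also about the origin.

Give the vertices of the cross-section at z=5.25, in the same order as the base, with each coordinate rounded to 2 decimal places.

Cross-section at z=5.25: (3.32,-4.89) (4.75,-1.66) (4.49,2.75) (-0.36,7.87) (-2.05,9.07) (-4.58,0.70) (2.36,-5.05)

t = z/height = 5.25/7 = 0.75
s = 1 + (scale-1)·z/height = 1 + (1.51-1)·5.25/7 = 1.382500
θ = twist·z/height = -287°·5.25/7 = -215.2500° = -3.756821 rad
cos θ = -0.816642, sin θ = 0.577145 (intermediates below are computed at full precision and shown rounded to 5 d.p.)
v1: (-4,1.5) → rotate → (2.40085,-3.53354) → ×s → (3.31917,-4.88512) → (3.32,-4.89)
v2: (-3.5,-1) → rotate → (3.43539,-1.20337) → ×s → (4.74943,-1.66365) → (4.75,-1.66)
v3: (-1.5,-3.5) → rotate → (3.24497,1.99253) → ×s → (4.48617,2.75467) → (4.49,2.75)
v4: (3.5,-4.5) → rotate → (-0.26109,5.69490) → ×s → (-0.36096,7.87319) → (-0.36,7.87)
v5: (5,-4.5) → rotate → (-1.48605,6.56061) → ×s → (-2.05447,9.07005) → (-2.05,9.07)
v6: (3,1.5) → rotate → (-3.31564,0.50647) → ×s → (-4.58388,0.70020) → (-4.58,0.70)
v7: (-3.5,2) → rotate → (1.70396,-3.65329) → ×s → (2.35572,-5.05068) → (2.36,-5.05)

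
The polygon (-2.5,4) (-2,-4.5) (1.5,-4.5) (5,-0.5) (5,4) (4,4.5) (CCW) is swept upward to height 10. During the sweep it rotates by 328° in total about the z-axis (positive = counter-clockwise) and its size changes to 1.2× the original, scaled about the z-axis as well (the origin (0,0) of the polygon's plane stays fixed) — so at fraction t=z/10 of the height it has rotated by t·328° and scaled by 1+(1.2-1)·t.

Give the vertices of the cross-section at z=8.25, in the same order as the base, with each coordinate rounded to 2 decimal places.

t = z/height = 8.25/10 = 0.825
s = 1 + (scale-1)·z/height = 1 + (1.2-1)·8.25/10 = 1.165000
θ = twist·z/height = 328°·8.25/10 = 270.6000° = 4.722861 rad
cos θ = 0.010472, sin θ = -0.999945 (intermediates below are computed at full precision and shown rounded to 5 d.p.)
v1: (-2.5,4) → rotate → (3.97360,2.54175) → ×s → (4.62925,2.96114) → (4.63,2.96)
v2: (-2,-4.5) → rotate → (-4.52070,1.95277) → ×s → (-5.26661,2.27497) → (-5.27,2.27)
v3: (1.5,-4.5) → rotate → (-4.48405,-1.54704) → ×s → (-5.22391,-1.80230) → (-5.22,-1.80)
v4: (5,-0.5) → rotate → (-0.44761,-5.00496) → ×s → (-0.52147,-5.83078) → (-0.52,-5.83)
v5: (5,4) → rotate → (4.05214,-4.95784) → ×s → (4.72074,-5.77588) → (4.72,-5.78)
v6: (4,4.5) → rotate → (4.54164,-3.95266) → ×s → (5.29101,-4.60485) → (5.29,-4.60)

Cross-section at z=8.25: (4.63,2.96) (-5.27,2.27) (-5.22,-1.80) (-0.52,-5.83) (4.72,-5.78) (5.29,-4.60)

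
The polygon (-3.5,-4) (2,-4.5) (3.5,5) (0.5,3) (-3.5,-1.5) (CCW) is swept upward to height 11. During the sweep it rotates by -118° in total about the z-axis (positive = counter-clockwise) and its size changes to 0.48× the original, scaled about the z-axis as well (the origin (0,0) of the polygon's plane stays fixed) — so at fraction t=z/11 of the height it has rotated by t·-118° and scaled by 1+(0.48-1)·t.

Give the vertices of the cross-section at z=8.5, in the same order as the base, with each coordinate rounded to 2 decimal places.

Cross-section at z=8.5: (-2.35,2.14) (-2.72,-1.14) (2.95,-2.15) (1.79,-0.34) (-0.85,2.11)

t = z/height = 8.5/11 = 0.772727
s = 1 + (scale-1)·z/height = 1 + (0.48-1)·8.5/11 = 0.598182
θ = twist·z/height = -118°·8.5/11 = -91.1818° = -1.591423 rad
cos θ = -0.020625, sin θ = -0.999787 (intermediates below are computed at full precision and shown rounded to 5 d.p.)
v1: (-3.5,-4) → rotate → (-3.92696,3.58176) → ×s → (-2.34904,2.14254) → (-2.35,2.14)
v2: (2,-4.5) → rotate → (-4.54029,-1.90676) → ×s → (-2.71592,-1.14059) → (-2.72,-1.14)
v3: (3.5,5) → rotate → (4.92675,-3.60238) → ×s → (2.94709,-2.15488) → (2.95,-2.15)
v4: (0.5,3) → rotate → (2.98905,-0.56177) → ×s → (1.78799,-0.33604) → (1.79,-0.34)
v5: (-3.5,-1.5) → rotate → (-1.42749,3.53019) → ×s → (-0.85390,2.11170) → (-0.85,2.11)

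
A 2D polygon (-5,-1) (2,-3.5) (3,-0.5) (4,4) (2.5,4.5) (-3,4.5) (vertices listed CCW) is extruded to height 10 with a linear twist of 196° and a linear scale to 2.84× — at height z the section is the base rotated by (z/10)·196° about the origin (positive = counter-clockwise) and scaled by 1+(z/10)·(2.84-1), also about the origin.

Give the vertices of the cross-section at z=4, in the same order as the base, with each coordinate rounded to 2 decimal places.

Cross-section at z=4: (-0.04,-8.85) (6.65,2.18) (1.90,4.93) (-5.41,8.20) (-6.78,5.82) (-8.70,-3.53)

t = z/height = 4/10 = 0.4
s = 1 + (scale-1)·z/height = 1 + (2.84-1)·4/10 = 1.736000
θ = twist·z/height = 196°·4/10 = 78.4000° = 1.368338 rad
cos θ = 0.201078, sin θ = 0.979575 (intermediates below are computed at full precision and shown rounded to 5 d.p.)
v1: (-5,-1) → rotate → (-0.02581,-5.09895) → ×s → (-0.04481,-8.85178) → (-0.04,-8.85)
v2: (2,-3.5) → rotate → (3.83067,1.25538) → ×s → (6.65004,2.17934) → (6.65,2.18)
v3: (3,-0.5) → rotate → (1.09302,2.83819) → ×s → (1.89749,4.92709) → (1.90,4.93)
v4: (4,4) → rotate → (-3.11399,4.72261) → ×s → (-5.40589,8.19846) → (-5.41,8.20)
v5: (2.5,4.5) → rotate → (-3.90539,3.35379) → ×s → (-6.77976,5.82218) → (-6.78,5.82)
v6: (-3,4.5) → rotate → (-5.01132,-2.03388) → ×s → (-8.69966,-3.53081) → (-8.70,-3.53)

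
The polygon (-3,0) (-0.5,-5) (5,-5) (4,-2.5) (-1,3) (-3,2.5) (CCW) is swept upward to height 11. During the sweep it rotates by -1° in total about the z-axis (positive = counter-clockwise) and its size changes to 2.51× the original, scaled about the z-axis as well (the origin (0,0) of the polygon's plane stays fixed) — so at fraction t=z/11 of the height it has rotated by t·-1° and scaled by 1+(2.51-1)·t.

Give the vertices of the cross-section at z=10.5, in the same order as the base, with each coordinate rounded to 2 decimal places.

Cross-section at z=10.5: (-7.32,0.12) (-1.42,-12.18) (12.00,-12.41) (9.66,-6.27) (-2.32,7.36) (-7.22,6.22)

t = z/height = 10.5/11 = 0.954545
s = 1 + (scale-1)·z/height = 1 + (2.51-1)·10.5/11 = 2.441364
θ = twist·z/height = -1°·10.5/11 = -0.9545° = -0.016660 rad
cos θ = 0.999861, sin θ = -0.016659 (intermediates below are computed at full precision and shown rounded to 5 d.p.)
v1: (-3,0) → rotate → (-2.99958,0.04998) → ×s → (-7.32307,0.12201) → (-7.32,0.12)
v2: (-0.5,-5) → rotate → (-0.58323,-4.99098) → ×s → (-1.42387,-12.18479) → (-1.42,-12.18)
v3: (5,-5) → rotate → (4.91601,-5.08260) → ×s → (12.00177,-12.40848) → (12.00,-12.41)
v4: (4,-2.5) → rotate → (3.95780,-2.56629) → ×s → (9.66242,-6.26525) → (9.66,-6.27)
v5: (-1,3) → rotate → (-0.94988,3.01624) → ×s → (-2.31901,7.36375) → (-2.32,7.36)
v6: (-3,2.5) → rotate → (-2.95794,2.54963) → ×s → (-7.22140,6.22458) → (-7.22,6.22)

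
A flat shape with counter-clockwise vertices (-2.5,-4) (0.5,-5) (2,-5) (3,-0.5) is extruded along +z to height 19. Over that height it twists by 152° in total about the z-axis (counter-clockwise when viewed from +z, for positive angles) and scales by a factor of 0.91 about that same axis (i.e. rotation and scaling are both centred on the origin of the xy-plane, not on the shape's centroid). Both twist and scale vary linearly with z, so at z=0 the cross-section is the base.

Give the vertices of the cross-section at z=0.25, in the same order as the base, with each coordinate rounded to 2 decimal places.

Cross-section at z=0.25: (-2.36,-4.08) (0.67,-4.97) (2.17,-4.92) (3.01,-0.39)

t = z/height = 0.25/19 = 0.0131579
s = 1 + (scale-1)·z/height = 1 + (0.91-1)·0.25/19 = 0.998816
θ = twist·z/height = 152°·0.25/19 = 2.0000° = 0.034907 rad
cos θ = 0.999391, sin θ = 0.034899 (intermediates below are computed at full precision and shown rounded to 5 d.p.)
v1: (-2.5,-4) → rotate → (-2.35888,-4.08481) → ×s → (-2.35609,-4.07997) → (-2.36,-4.08)
v2: (0.5,-5) → rotate → (0.67419,-4.97950) → ×s → (0.67339,-4.97361) → (0.67,-4.97)
v3: (2,-5) → rotate → (2.17328,-4.92716) → ×s → (2.17071,-4.92132) → (2.17,-4.92)
v4: (3,-0.5) → rotate → (3.01562,-0.39500) → ×s → (3.01205,-0.39453) → (3.01,-0.39)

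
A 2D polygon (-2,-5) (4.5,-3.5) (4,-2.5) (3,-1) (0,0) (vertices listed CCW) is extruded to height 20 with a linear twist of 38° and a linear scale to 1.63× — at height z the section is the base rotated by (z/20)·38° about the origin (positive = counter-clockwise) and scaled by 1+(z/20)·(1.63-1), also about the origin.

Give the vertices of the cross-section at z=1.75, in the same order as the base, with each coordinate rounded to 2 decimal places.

Cross-section at z=1.75: (-1.80,-5.39) (4.95,-3.41) (4.37,-2.39) (3.22,-0.87) (0.00,0.00)

t = z/height = 1.75/20 = 0.0875
s = 1 + (scale-1)·z/height = 1 + (1.63-1)·1.75/20 = 1.055125
θ = twist·z/height = 38°·1.75/20 = 3.3250° = 0.058032 rad
cos θ = 0.998317, sin θ = 0.058000 (intermediates below are computed at full precision and shown rounded to 5 d.p.)
v1: (-2,-5) → rotate → (-1.70664,-5.10758) → ×s → (-1.80071,-5.38914) → (-1.80,-5.39)
v2: (4.5,-3.5) → rotate → (4.69542,-3.23311) → ×s → (4.95426,-3.41133) → (4.95,-3.41)
v3: (4,-2.5) → rotate → (4.13827,-2.26379) → ×s → (4.36639,-2.38858) → (4.37,-2.39)
v4: (3,-1) → rotate → (3.05295,-0.82432) → ×s → (3.22124,-0.86976) → (3.22,-0.87)
v5: (0,0) → rotate → (0.00000,0.00000) → ×s → (0.00000,0.00000) → (0.00,0.00)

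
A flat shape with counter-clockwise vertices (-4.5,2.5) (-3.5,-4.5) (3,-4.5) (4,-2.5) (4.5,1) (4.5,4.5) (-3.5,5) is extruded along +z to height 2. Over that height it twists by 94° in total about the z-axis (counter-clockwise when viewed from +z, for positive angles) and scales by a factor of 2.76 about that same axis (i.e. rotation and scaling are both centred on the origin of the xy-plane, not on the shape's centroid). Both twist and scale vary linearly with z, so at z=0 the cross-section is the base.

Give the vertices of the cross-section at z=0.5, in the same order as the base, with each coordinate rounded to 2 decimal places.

t = z/height = 0.5/2 = 0.25
s = 1 + (scale-1)·z/height = 1 + (2.76-1)·0.5/2 = 1.440000
θ = twist·z/height = 94°·0.5/2 = 23.5000° = 0.410152 rad
cos θ = 0.917060, sin θ = 0.398749 (intermediates below are computed at full precision and shown rounded to 5 d.p.)
v1: (-4.5,2.5) → rotate → (-5.12364,0.49828) → ×s → (-7.37805,0.71752) → (-7.38,0.72)
v2: (-3.5,-4.5) → rotate → (-1.41534,-5.52239) → ×s → (-2.03809,-7.95224) → (-2.04,-7.95)
v3: (3,-4.5) → rotate → (4.54555,-2.93052) → ×s → (6.54559,-4.21995) → (6.55,-4.22)
v4: (4,-2.5) → rotate → (4.66511,-0.69765) → ×s → (6.71776,-1.00462) → (6.72,-1.00)
v5: (4.5,1) → rotate → (3.72802,2.71143) → ×s → (5.36835,3.90446) → (5.37,3.90)
v6: (4.5,4.5) → rotate → (2.33240,5.92114) → ×s → (3.35866,8.52644) → (3.36,8.53)
v7: (-3.5,5) → rotate → (-5.20346,3.18968) → ×s → (-7.49298,4.59314) → (-7.49,4.59)

Cross-section at z=0.5: (-7.38,0.72) (-2.04,-7.95) (6.55,-4.22) (6.72,-1.00) (5.37,3.90) (3.36,8.53) (-7.49,4.59)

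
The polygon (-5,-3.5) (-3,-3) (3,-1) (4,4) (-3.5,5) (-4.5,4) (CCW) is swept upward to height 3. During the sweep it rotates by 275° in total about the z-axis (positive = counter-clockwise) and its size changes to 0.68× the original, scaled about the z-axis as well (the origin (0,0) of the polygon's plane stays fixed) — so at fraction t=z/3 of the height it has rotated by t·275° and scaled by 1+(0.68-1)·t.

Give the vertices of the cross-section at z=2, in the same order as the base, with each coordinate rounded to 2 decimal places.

Cross-section at z=2: (3.77,2.98) (2.22,2.49) (-2.40,0.65) (-2.96,-3.32) (2.98,-3.77) (3.72,-2.94)

t = z/height = 2/3 = 0.666667
s = 1 + (scale-1)·z/height = 1 + (0.68-1)·2/3 = 0.786667
θ = twist·z/height = 275°·2/3 = 183.3333° = 3.199770 rad
cos θ = -0.998308, sin θ = -0.058145 (intermediates below are computed at full precision and shown rounded to 5 d.p.)
v1: (-5,-3.5) → rotate → (4.78803,3.78480) → ×s → (3.76659,2.97738) → (3.77,2.98)
v2: (-3,-3) → rotate → (2.82049,3.16936) → ×s → (2.21879,2.49323) → (2.22,2.49)
v3: (3,-1) → rotate → (-3.05307,0.82387) → ×s → (-2.40175,0.64811) → (-2.40,0.65)
v4: (4,4) → rotate → (-3.76065,-4.22581) → ×s → (-2.95838,-3.32431) → (-2.96,-3.32)
v5: (-3.5,5) → rotate → (3.78480,-4.78803) → ×s → (2.97738,-3.76659) → (2.98,-3.77)
v6: (-4.5,4) → rotate → (4.72497,-3.73158) → ×s → (3.71697,-2.93551) → (3.72,-2.94)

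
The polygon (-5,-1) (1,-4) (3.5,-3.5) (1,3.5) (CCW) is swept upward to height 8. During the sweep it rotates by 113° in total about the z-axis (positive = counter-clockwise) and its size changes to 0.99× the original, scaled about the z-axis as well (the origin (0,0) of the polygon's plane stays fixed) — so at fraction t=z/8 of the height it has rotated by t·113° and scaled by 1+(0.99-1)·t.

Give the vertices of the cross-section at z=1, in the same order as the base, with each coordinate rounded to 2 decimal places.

t = z/height = 1/8 = 0.125
s = 1 + (scale-1)·z/height = 1 + (0.99-1)·1/8 = 0.998750
θ = twist·z/height = 113°·1/8 = 14.1250° = 0.246528 rad
cos θ = 0.969766, sin θ = 0.244038 (intermediates below are computed at full precision and shown rounded to 5 d.p.)
v1: (-5,-1) → rotate → (-4.60479,-2.18996) → ×s → (-4.59903,-2.18722) → (-4.60,-2.19)
v2: (1,-4) → rotate → (1.94592,-3.63502) → ×s → (1.94349,-3.63048) → (1.94,-3.63)
v3: (3.5,-3.5) → rotate → (4.24831,-2.54005) → ×s → (4.24300,-2.53687) → (4.24,-2.54)
v4: (1,3.5) → rotate → (0.11563,3.63822) → ×s → (0.11549,3.63367) → (0.12,3.63)

Cross-section at z=1: (-4.60,-2.19) (1.94,-3.63) (4.24,-2.54) (0.12,3.63)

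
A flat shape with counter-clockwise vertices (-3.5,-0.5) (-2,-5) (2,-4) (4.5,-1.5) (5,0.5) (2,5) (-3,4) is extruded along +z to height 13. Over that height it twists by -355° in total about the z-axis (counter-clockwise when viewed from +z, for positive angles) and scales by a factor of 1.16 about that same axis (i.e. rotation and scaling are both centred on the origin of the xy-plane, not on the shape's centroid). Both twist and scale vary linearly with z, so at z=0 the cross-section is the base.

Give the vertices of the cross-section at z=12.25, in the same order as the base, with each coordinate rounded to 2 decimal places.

Cross-section at z=12.25: (-3.39,-2.25) (0.40,-6.18) (4.06,-3.17) (5.42,0.67) (4.95,2.99) (-0.40,6.18) (-5.10,2.67)

t = z/height = 12.25/13 = 0.942308
s = 1 + (scale-1)·z/height = 1 + (1.16-1)·12.25/13 = 1.150769
θ = twist·z/height = -355°·12.25/13 = -334.5192° = -5.838462 rad
cos θ = 0.902730, sin θ = 0.430208 (intermediates below are computed at full precision and shown rounded to 5 d.p.)
v1: (-3.5,-0.5) → rotate → (-2.94445,-1.95709) → ×s → (-3.38838,-2.25216) → (-3.39,-2.25)
v2: (-2,-5) → rotate → (0.34558,-5.37406) → ×s → (0.39768,-6.18431) → (0.40,-6.18)
v3: (2,-4) → rotate → (3.52629,-2.75050) → ×s → (4.05795,-3.16519) → (4.06,-3.17)
v4: (4.5,-1.5) → rotate → (4.70760,0.58184) → ×s → (5.41736,0.66957) → (5.42,0.67)
v5: (5,0.5) → rotate → (4.29854,2.60241) → ×s → (4.94663,2.99477) → (4.95,2.99)
v6: (2,5) → rotate → (-0.34558,5.37406) → ×s → (-0.39768,6.18431) → (-0.40,6.18)
v7: (-3,4) → rotate → (-4.42902,2.32029) → ×s → (-5.09678,2.67012) → (-5.10,2.67)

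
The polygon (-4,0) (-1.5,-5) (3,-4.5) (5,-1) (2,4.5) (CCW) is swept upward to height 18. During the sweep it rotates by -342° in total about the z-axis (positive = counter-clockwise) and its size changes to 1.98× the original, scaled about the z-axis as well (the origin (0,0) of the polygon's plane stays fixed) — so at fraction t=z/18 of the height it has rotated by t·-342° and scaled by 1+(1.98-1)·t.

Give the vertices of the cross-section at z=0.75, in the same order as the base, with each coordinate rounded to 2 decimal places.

Cross-section at z=0.75: (-4.04,1.02) (-2.79,-4.66) (1.87,-5.31) (4.79,-2.29) (3.17,4.03)

t = z/height = 0.75/18 = 0.0416667
s = 1 + (scale-1)·z/height = 1 + (1.98-1)·0.75/18 = 1.040833
θ = twist·z/height = -342°·0.75/18 = -14.2500° = -0.248709 rad
cos θ = 0.969231, sin θ = -0.246153 (intermediates below are computed at full precision and shown rounded to 5 d.p.)
v1: (-4,0) → rotate → (-3.87692,0.98461) → ×s → (-4.03523,1.02482) → (-4.04,1.02)
v2: (-1.5,-5) → rotate → (-2.68461,-4.47692) → ×s → (-2.79423,-4.65973) → (-2.79,-4.66)
v3: (3,-4.5) → rotate → (1.80000,-5.10000) → ×s → (1.87350,-5.30825) → (1.87,-5.31)
v4: (5,-1) → rotate → (4.60000,-2.20000) → ×s → (4.78783,-2.28983) → (4.79,-2.29)
v5: (2,4.5) → rotate → (3.04615,3.86923) → ×s → (3.17054,4.02723) → (3.17,4.03)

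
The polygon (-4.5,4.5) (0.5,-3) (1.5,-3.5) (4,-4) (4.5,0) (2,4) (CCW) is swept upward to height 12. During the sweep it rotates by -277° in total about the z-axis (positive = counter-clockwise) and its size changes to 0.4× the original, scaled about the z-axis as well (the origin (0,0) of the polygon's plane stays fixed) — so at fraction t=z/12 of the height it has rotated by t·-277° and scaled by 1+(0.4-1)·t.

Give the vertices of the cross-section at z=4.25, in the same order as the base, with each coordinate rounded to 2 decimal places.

Cross-section at z=4.25: (4.01,3.01) (-2.39,-0.06) (-2.90,-0.78) (-3.56,-2.67) (-0.50,-3.51) (2.90,-2.00)

t = z/height = 4.25/12 = 0.354167
s = 1 + (scale-1)·z/height = 1 + (0.4-1)·4.25/12 = 0.787500
θ = twist·z/height = -277°·4.25/12 = -98.1042° = -1.712241 rad
cos θ = -0.140973, sin θ = -0.990013 (intermediates below are computed at full precision and shown rounded to 5 d.p.)
v1: (-4.5,4.5) → rotate → (5.08944,3.82068) → ×s → (4.00793,3.00879) → (4.01,3.01)
v2: (0.5,-3) → rotate → (-3.04053,-0.07209) → ×s → (-2.39441,-0.05677) → (-2.39,-0.06)
v3: (1.5,-3.5) → rotate → (-3.67651,-0.99161) → ×s → (-2.89525,-0.78090) → (-2.90,-0.78)
v4: (4,-4) → rotate → (-4.52395,-3.39616) → ×s → (-3.56261,-2.67448) → (-3.56,-2.67)
v5: (4.5,0) → rotate → (-0.63438,-4.45506) → ×s → (-0.49957,-3.50836) → (-0.50,-3.51)
v6: (2,4) → rotate → (3.67811,-2.54392) → ×s → (2.89651,-2.00334) → (2.90,-2.00)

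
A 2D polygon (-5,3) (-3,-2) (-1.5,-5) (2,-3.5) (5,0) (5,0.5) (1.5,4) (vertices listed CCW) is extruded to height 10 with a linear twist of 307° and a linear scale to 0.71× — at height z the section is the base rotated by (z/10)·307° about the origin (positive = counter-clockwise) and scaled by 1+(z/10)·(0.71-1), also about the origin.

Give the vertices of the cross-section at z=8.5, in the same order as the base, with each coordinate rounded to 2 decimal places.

Cross-section at z=8.5: (2.82,3.37) (-1.13,2.47) (-3.54,1.71) (-2.84,-1.07) (-0.59,-3.72) (-0.22,-3.78) (2.80,-1.59)

t = z/height = 8.5/10 = 0.85
s = 1 + (scale-1)·z/height = 1 + (0.71-1)·8.5/10 = 0.753500
θ = twist·z/height = 307°·8.5/10 = 260.9500° = 4.554437 rad
cos θ = -0.157296, sin θ = -0.987551 (intermediates below are computed at full precision and shown rounded to 5 d.p.)
v1: (-5,3) → rotate → (3.74914,4.46587) → ×s → (2.82497,3.36503) → (2.82,3.37)
v2: (-3,-2) → rotate → (-1.50321,3.27725) → ×s → (-1.13267,2.46941) → (-1.13,2.47)
v3: (-1.5,-5) → rotate → (-4.70181,2.26781) → ×s → (-3.54282,1.70879) → (-3.54,1.71)
v4: (2,-3.5) → rotate → (-3.77102,-1.42457) → ×s → (-2.84147,-1.07341) → (-2.84,-1.07)
v5: (5,0) → rotate → (-0.78648,-4.93776) → ×s → (-0.59261,-3.72060) → (-0.59,-3.72)
v6: (5,0.5) → rotate → (-0.29271,-5.01641) → ×s → (-0.22055,-3.77986) → (-0.22,-3.78)
v7: (1.5,4) → rotate → (3.71426,-2.11051) → ×s → (2.79870,-1.59027) → (2.80,-1.59)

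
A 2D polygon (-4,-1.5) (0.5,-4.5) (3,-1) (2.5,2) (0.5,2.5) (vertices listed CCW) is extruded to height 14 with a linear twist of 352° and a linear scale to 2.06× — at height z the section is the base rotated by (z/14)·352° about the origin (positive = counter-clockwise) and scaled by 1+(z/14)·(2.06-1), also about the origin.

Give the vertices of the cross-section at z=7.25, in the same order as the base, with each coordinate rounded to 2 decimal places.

t = z/height = 7.25/14 = 0.517857
s = 1 + (scale-1)·z/height = 1 + (2.06-1)·7.25/14 = 1.548929
θ = twist·z/height = 352°·7.25/14 = 182.2857° = 3.181486 rad
cos θ = -0.999204, sin θ = -0.039883 (intermediates below are computed at full precision and shown rounded to 5 d.p.)
v1: (-4,-1.5) → rotate → (3.93699,1.65834) → ×s → (6.09812,2.56865) → (6.10,2.57)
v2: (0.5,-4.5) → rotate → (-0.67907,4.47648) → ×s → (-1.05184,6.93375) → (-1.05,6.93)
v3: (3,-1) → rotate → (-3.03750,0.87956) → ×s → (-4.70486,1.36237) → (-4.70,1.36)
v4: (2.5,2) → rotate → (-2.41825,-2.09812) → ×s → (-3.74569,-3.24983) → (-3.75,-3.25)
v5: (0.5,2.5) → rotate → (-0.39990,-2.51795) → ×s → (-0.61941,-3.90013) → (-0.62,-3.90)

Cross-section at z=7.25: (6.10,2.57) (-1.05,6.93) (-4.70,1.36) (-3.75,-3.25) (-0.62,-3.90)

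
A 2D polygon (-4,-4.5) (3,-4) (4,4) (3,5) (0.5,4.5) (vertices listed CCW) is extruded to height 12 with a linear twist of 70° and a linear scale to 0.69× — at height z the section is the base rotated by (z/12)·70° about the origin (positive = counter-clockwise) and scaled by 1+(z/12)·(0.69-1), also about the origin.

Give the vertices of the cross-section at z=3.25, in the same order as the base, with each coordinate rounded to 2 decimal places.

Cross-section at z=3.25: (-2.13,-5.09) (3.79,-2.57) (2.27,4.66) (1.11,5.22) (-0.91,4.05)

t = z/height = 3.25/12 = 0.270833
s = 1 + (scale-1)·z/height = 1 + (0.69-1)·3.25/12 = 0.916042
θ = twist·z/height = 70°·3.25/12 = 18.9583° = 0.330885 rad
cos θ = 0.945755, sin θ = 0.324880 (intermediates below are computed at full precision and shown rounded to 5 d.p.)
v1: (-4,-4.5) → rotate → (-2.32106,-5.55542) → ×s → (-2.12619,-5.08900) → (-2.13,-5.09)
v2: (3,-4) → rotate → (4.13679,-2.80838) → ×s → (3.78947,-2.57259) → (3.79,-2.57)
v3: (4,4) → rotate → (2.48350,5.08254) → ×s → (2.27499,4.65582) → (2.27,4.66)
v4: (3,5) → rotate → (1.21286,5.70342) → ×s → (1.11103,5.22457) → (1.11,5.22)
v5: (0.5,4.5) → rotate → (-0.98908,4.41834) → ×s → (-0.90604,4.04738) → (-0.91,4.05)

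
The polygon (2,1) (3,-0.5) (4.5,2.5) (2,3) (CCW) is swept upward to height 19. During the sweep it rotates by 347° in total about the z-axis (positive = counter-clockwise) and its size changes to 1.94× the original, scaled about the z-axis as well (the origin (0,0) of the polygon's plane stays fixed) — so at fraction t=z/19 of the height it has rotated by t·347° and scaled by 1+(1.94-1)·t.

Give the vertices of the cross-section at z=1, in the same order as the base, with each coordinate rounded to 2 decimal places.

t = z/height = 1/19 = 0.0526316
s = 1 + (scale-1)·z/height = 1 + (1.94-1)·1/19 = 1.049474
θ = twist·z/height = 347°·1/19 = 18.2632° = 0.318752 rad
cos θ = 0.949627, sin θ = 0.313382 (intermediates below are computed at full precision and shown rounded to 5 d.p.)
v1: (2,1) → rotate → (1.58587,1.57639) → ×s → (1.66433,1.65438) → (1.66,1.65)
v2: (3,-0.5) → rotate → (3.00557,0.46533) → ×s → (3.15427,0.48835) → (3.15,0.49)
v3: (4.5,2.5) → rotate → (3.48987,3.78429) → ×s → (3.66252,3.97151) → (3.66,3.97)
v4: (2,3) → rotate → (0.95911,3.47565) → ×s → (1.00656,3.64760) → (1.01,3.65)

Cross-section at z=1: (1.66,1.65) (3.15,0.49) (3.66,3.97) (1.01,3.65)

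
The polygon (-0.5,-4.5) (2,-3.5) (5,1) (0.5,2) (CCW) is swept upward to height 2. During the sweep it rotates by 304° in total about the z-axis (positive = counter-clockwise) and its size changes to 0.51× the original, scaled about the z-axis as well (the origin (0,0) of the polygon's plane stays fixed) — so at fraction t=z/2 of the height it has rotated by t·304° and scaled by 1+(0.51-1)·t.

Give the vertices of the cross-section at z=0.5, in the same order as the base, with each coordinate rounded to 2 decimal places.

Cross-section at z=0.5: (3.73,-1.38) (3.40,0.96) (0.21,4.47) (-1.60,0.85)

t = z/height = 0.5/2 = 0.25
s = 1 + (scale-1)·z/height = 1 + (0.51-1)·0.5/2 = 0.877500
θ = twist·z/height = 304°·0.5/2 = 76.0000° = 1.326450 rad
cos θ = 0.241922, sin θ = 0.970296 (intermediates below are computed at full precision and shown rounded to 5 d.p.)
v1: (-0.5,-4.5) → rotate → (4.24537,-1.57380) → ×s → (3.72531,-1.38101) → (3.73,-1.38)
v2: (2,-3.5) → rotate → (3.87988,1.09386) → ×s → (3.40459,0.95987) → (3.40,0.96)
v3: (5,1) → rotate → (0.23931,5.09340) → ×s → (0.21000,4.46946) → (0.21,4.47)
v4: (0.5,2) → rotate → (-1.81963,0.96899) → ×s → (-1.59673,0.85029) → (-1.60,0.85)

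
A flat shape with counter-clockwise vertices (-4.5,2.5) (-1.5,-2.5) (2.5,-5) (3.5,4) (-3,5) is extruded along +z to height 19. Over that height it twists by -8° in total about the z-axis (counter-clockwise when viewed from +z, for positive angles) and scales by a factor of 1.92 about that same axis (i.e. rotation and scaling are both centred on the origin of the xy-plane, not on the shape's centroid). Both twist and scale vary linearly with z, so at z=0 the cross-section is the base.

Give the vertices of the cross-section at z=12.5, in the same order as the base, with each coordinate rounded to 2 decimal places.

t = z/height = 12.5/19 = 0.657895
s = 1 + (scale-1)·z/height = 1 + (1.92-1)·12.5/19 = 1.605263
θ = twist·z/height = -8°·12.5/19 = -5.2632° = -0.091859 rad
cos θ = 0.995784, sin θ = -0.091730 (intermediates below are computed at full precision and shown rounded to 5 d.p.)
v1: (-4.5,2.5) → rotate → (-4.25170,2.90225) → ×s → (-6.82510,4.65887) → (-6.83,4.66)
v2: (-1.5,-2.5) → rotate → (-1.72300,-2.35186) → ×s → (-2.76587,-3.77536) → (-2.77,-3.78)
v3: (2.5,-5) → rotate → (2.03081,-5.20825) → ×s → (3.25998,-8.36060) → (3.26,-8.36)
v4: (3.5,4) → rotate → (3.85216,3.66208) → ×s → (6.18374,5.87860) → (6.18,5.88)
v5: (-3,5) → rotate → (-2.52870,5.25411) → ×s → (-4.05923,8.43423) → (-4.06,8.43)

Cross-section at z=12.5: (-6.83,4.66) (-2.77,-3.78) (3.26,-8.36) (6.18,5.88) (-4.06,8.43)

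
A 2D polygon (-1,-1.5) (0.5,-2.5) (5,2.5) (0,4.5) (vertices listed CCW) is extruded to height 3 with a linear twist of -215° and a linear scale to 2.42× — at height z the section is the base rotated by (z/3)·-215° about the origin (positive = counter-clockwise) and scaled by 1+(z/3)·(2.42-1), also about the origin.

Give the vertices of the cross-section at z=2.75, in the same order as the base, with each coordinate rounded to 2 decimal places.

Cross-section at z=2.75: (3.21,2.62) (0.59,5.84) (-12.69,-2.12) (-3.04,-9.90)

t = z/height = 2.75/3 = 0.916667
s = 1 + (scale-1)·z/height = 1 + (2.42-1)·2.75/3 = 2.301667
θ = twist·z/height = -215°·2.75/3 = -197.0833° = -3.439753 rad
cos θ = -0.955879, sin θ = 0.293762 (intermediates below are computed at full precision and shown rounded to 5 d.p.)
v1: (-1,-1.5) → rotate → (1.39652,1.14006) → ×s → (3.21433,2.62403) → (3.21,2.62)
v2: (0.5,-2.5) → rotate → (0.25647,2.53658) → ×s → (0.59030,5.83836) → (0.59,5.84)
v3: (5,2.5) → rotate → (-5.51380,-0.92088) → ×s → (-12.69093,-2.11957) → (-12.69,-2.12)
v4: (0,4.5) → rotate → (-1.32193,-4.30145) → ×s → (-3.04264,-9.90051) → (-3.04,-9.90)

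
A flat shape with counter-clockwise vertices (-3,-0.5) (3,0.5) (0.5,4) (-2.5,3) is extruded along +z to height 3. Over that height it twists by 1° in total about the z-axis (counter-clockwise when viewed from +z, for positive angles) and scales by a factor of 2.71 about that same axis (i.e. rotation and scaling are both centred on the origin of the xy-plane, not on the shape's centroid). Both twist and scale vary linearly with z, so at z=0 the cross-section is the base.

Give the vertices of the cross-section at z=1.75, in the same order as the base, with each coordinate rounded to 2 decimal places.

Cross-section at z=1.75: (-5.98,-1.06) (5.98,1.06) (0.92,8.00) (-5.05,5.94)

t = z/height = 1.75/3 = 0.583333
s = 1 + (scale-1)·z/height = 1 + (2.71-1)·1.75/3 = 1.997500
θ = twist·z/height = 1°·1.75/3 = 0.5833° = 0.010181 rad
cos θ = 0.999948, sin θ = 0.010181 (intermediates below are computed at full precision and shown rounded to 5 d.p.)
v1: (-3,-0.5) → rotate → (-2.99475,-0.53052) → ×s → (-5.98202,-1.05971) → (-5.98,-1.06)
v2: (3,0.5) → rotate → (2.99475,0.53052) → ×s → (5.98202,1.05971) → (5.98,1.06)
v3: (0.5,4) → rotate → (0.45925,4.00488) → ×s → (0.91735,7.99975) → (0.92,8.00)
v4: (-2.5,3) → rotate → (-2.53041,2.97439) → ×s → (-5.05450,5.94135) → (-5.05,5.94)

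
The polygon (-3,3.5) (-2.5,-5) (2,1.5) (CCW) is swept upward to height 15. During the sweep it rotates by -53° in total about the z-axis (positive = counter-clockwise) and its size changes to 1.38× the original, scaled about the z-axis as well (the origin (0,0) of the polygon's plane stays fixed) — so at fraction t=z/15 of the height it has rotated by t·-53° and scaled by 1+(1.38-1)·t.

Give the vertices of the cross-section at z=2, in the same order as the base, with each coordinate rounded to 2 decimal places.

t = z/height = 2/15 = 0.133333
s = 1 + (scale-1)·z/height = 1 + (1.38-1)·2/15 = 1.050667
θ = twist·z/height = -53°·2/15 = -7.0667° = -0.123337 rad
cos θ = 0.992404, sin θ = -0.123024 (intermediates below are computed at full precision and shown rounded to 5 d.p.)
v1: (-3,3.5) → rotate → (-2.54663,3.84249) → ×s → (-2.67566,4.03717) → (-2.68,4.04)
v2: (-2.5,-5) → rotate → (-3.09613,-4.65446) → ×s → (-3.25300,-4.89028) → (-3.25,-4.89)
v3: (2,1.5) → rotate → (2.16934,1.24256) → ×s → (2.27926,1.30551) → (2.28,1.31)

Cross-section at z=2: (-2.68,4.04) (-3.25,-4.89) (2.28,1.31)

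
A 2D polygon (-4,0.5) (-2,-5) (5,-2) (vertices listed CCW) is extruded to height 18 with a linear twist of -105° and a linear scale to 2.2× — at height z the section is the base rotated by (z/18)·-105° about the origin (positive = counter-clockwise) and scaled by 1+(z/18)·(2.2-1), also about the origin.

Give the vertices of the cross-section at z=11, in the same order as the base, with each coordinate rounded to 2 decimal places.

Cross-section at z=11: (-2.24,6.62) (-9.31,-0.66) (0.66,-9.31)

t = z/height = 11/18 = 0.611111
s = 1 + (scale-1)·z/height = 1 + (2.2-1)·11/18 = 1.733333
θ = twist·z/height = -105°·11/18 = -64.1667° = -1.119920 rad
cos θ = 0.435755, sin θ = -0.900065 (intermediates below are computed at full precision and shown rounded to 5 d.p.)
v1: (-4,0.5) → rotate → (-1.29299,3.81814) → ×s → (-2.24118,6.61811) → (-2.24,6.62)
v2: (-2,-5) → rotate → (-5.37184,-0.37864) → ×s → (-9.31118,-0.65631) → (-9.31,-0.66)
v3: (5,-2) → rotate → (0.37864,-5.37184) → ×s → (0.65631,-9.31118) → (0.66,-9.31)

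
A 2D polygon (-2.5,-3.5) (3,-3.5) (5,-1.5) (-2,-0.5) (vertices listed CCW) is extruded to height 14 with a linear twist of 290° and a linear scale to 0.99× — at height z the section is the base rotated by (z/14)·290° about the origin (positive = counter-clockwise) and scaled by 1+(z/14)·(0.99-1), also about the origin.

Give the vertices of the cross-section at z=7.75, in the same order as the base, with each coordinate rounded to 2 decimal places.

Cross-section at z=7.75: (3.50,2.45) (-1.65,4.28) (-4.19,3.06) (2.04,-0.19)

t = z/height = 7.75/14 = 0.553571
s = 1 + (scale-1)·z/height = 1 + (0.99-1)·7.75/14 = 0.994464
θ = twist·z/height = 290°·7.75/14 = 160.5357° = 2.801877 rad
cos θ = -0.942849, sin θ = 0.333219 (intermediates below are computed at full precision and shown rounded to 5 d.p.)
v1: (-2.5,-3.5) → rotate → (3.52339,2.46692) → ×s → (3.50389,2.45327) → (3.50,2.45)
v2: (3,-3.5) → rotate → (-1.66228,4.29963) → ×s → (-1.65308,4.27583) → (-1.65,4.28)
v3: (5,-1.5) → rotate → (-4.21442,3.08037) → ×s → (-4.19109,3.06332) → (-4.19,3.06)
v4: (-2,-0.5) → rotate → (2.05231,-0.19501) → ×s → (2.04095,-0.19393) → (2.04,-0.19)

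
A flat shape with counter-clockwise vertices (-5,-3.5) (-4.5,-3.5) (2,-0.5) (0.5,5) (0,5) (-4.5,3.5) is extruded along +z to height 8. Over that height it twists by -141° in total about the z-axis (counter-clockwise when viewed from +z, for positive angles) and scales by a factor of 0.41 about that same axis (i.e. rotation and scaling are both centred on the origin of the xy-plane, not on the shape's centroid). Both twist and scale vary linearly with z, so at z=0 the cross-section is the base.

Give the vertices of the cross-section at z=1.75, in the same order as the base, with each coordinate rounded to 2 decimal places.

t = z/height = 1.75/8 = 0.21875
s = 1 + (scale-1)·z/height = 1 + (0.41-1)·1.75/8 = 0.870938
θ = twist·z/height = -141°·1.75/8 = -30.8438° = -0.538325 rad
cos θ = 0.858569, sin θ = -0.512699 (intermediates below are computed at full precision and shown rounded to 5 d.p.)
v1: (-5,-3.5) → rotate → (-6.08729,-0.44150) → ×s → (-5.30165,-0.38452) → (-5.30,-0.38)
v2: (-4.5,-3.5) → rotate → (-5.65800,-0.69785) → ×s → (-4.92777,-0.60778) → (-4.93,-0.61)
v3: (2,-0.5) → rotate → (1.46079,-1.45468) → ×s → (1.27226,-1.26694) → (1.27,-1.27)
v4: (0.5,5) → rotate → (2.99278,4.03649) → ×s → (2.60652,3.51553) → (2.61,3.52)
v5: (0,5) → rotate → (2.56349,4.29284) → ×s → (2.23264,3.73880) → (2.23,3.74)
v6: (-4.5,3.5) → rotate → (-2.06911,5.31213) → ×s → (-1.80207,4.62654) → (-1.80,4.63)

Cross-section at z=1.75: (-5.30,-0.38) (-4.93,-0.61) (1.27,-1.27) (2.61,3.52) (2.23,3.74) (-1.80,4.63)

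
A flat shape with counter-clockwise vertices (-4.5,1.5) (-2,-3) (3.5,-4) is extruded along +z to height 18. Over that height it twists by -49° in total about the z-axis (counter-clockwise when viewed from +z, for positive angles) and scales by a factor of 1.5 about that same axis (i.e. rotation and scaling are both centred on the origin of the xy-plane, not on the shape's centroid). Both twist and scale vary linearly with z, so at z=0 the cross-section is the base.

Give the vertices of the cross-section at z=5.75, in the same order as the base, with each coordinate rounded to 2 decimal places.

t = z/height = 5.75/18 = 0.319444
s = 1 + (scale-1)·z/height = 1 + (1.5-1)·5.75/18 = 1.159722
θ = twist·z/height = -49°·5.75/18 = -15.6528° = -0.273193 rad
cos θ = 0.962914, sin θ = -0.269807 (intermediates below are computed at full precision and shown rounded to 5 d.p.)
v1: (-4.5,1.5) → rotate → (-3.92840,2.65850) → ×s → (-4.55586,3.08312) → (-4.56,3.08)
v2: (-2,-3) → rotate → (-2.73525,-2.34913) → ×s → (-3.17213,-2.72434) → (-3.17,-2.72)
v3: (3.5,-4) → rotate → (2.29097,-4.79598) → ×s → (2.65689,-5.56201) → (2.66,-5.56)

Cross-section at z=5.75: (-4.56,3.08) (-3.17,-2.72) (2.66,-5.56)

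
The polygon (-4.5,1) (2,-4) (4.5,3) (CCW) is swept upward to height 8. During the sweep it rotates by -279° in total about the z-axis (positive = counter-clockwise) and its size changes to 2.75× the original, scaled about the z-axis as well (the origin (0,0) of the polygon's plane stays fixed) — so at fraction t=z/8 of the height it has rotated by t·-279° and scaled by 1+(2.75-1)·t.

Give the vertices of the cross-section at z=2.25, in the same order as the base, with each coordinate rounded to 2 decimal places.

t = z/height = 2.25/8 = 0.28125
s = 1 + (scale-1)·z/height = 1 + (2.75-1)·2.25/8 = 1.492188
θ = twist·z/height = -279°·2.25/8 = -78.4688° = -1.369538 rad
cos θ = 0.199902, sin θ = -0.979816 (intermediates below are computed at full precision and shown rounded to 5 d.p.)
v1: (-4.5,1) → rotate → (0.08026,4.60907) → ×s → (0.11976,6.87760) → (0.12,6.88)
v2: (2,-4) → rotate → (-3.51946,-2.75924) → ×s → (-5.25169,-4.11731) → (-5.25,-4.12)
v3: (4.5,3) → rotate → (3.83901,-3.80946) → ×s → (5.72852,-5.68443) → (5.73,-5.68)

Cross-section at z=2.25: (0.12,6.88) (-5.25,-4.12) (5.73,-5.68)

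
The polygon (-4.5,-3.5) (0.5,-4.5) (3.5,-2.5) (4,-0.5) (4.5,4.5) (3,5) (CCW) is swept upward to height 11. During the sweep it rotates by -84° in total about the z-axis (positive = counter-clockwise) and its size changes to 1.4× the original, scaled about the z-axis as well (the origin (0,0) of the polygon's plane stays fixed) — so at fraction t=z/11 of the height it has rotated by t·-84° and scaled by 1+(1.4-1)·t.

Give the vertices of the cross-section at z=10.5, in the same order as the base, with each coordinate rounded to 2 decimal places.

Cross-section at z=10.5: (-5.83,5.30) (-6.01,-1.74) (-2.58,-5.35) (0.26,-5.56) (7.19,-5.07) (7.51,-2.91)

t = z/height = 10.5/11 = 0.954545
s = 1 + (scale-1)·z/height = 1 + (1.4-1)·10.5/11 = 1.381818
θ = twist·z/height = -84°·10.5/11 = -80.1818° = -1.399437 rad
cos θ = 0.170522, sin θ = -0.985354 (intermediates below are computed at full precision and shown rounded to 5 d.p.)
v1: (-4.5,-3.5) → rotate → (-4.21609,3.83726) → ×s → (-5.82587,5.30240) → (-5.83,5.30)
v2: (0.5,-4.5) → rotate → (-4.34883,-1.26003) → ×s → (-6.00929,-1.74113) → (-6.01,-1.74)
v3: (3.5,-2.5) → rotate → (-1.86656,-3.87504) → ×s → (-2.57924,-5.35461) → (-2.58,-5.35)
v4: (4,-0.5) → rotate → (0.18941,-4.02668) → ×s → (0.26173,-5.56413) → (0.26,-5.56)
v5: (4.5,4.5) → rotate → (5.20144,-3.66674) → ×s → (7.18745,-5.06677) → (7.19,-5.07)
v6: (3,5) → rotate → (5.43834,-2.10345) → ×s → (7.51479,-2.90659) → (7.51,-2.91)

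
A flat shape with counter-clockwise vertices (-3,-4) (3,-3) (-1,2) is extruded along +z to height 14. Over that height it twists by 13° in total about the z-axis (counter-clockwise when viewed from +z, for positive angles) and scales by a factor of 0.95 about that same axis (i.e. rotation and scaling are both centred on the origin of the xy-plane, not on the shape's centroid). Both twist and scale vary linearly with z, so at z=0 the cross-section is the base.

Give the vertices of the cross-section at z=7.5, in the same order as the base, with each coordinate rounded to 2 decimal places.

t = z/height = 7.5/14 = 0.535714
s = 1 + (scale-1)·z/height = 1 + (0.95-1)·7.5/14 = 0.973214
θ = twist·z/height = 13°·7.5/14 = 6.9643° = 0.121550 rad
cos θ = 0.992622, sin θ = 0.121251 (intermediates below are computed at full precision and shown rounded to 5 d.p.)
v1: (-3,-4) → rotate → (-2.49286,-4.33424) → ×s → (-2.42609,-4.21814) → (-2.43,-4.22)
v2: (3,-3) → rotate → (3.34162,-2.61411) → ×s → (3.25211,-2.54409) → (3.25,-2.54)
v3: (-1,2) → rotate → (-1.23512,1.86399) → ×s → (-1.20204,1.81406) → (-1.20,1.81)

Cross-section at z=7.5: (-2.43,-4.22) (3.25,-2.54) (-1.20,1.81)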